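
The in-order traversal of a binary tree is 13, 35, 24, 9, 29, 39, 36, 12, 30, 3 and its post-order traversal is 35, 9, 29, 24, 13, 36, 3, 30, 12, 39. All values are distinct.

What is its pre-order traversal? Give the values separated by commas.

The last element of post-order is the root; it splits in-order into left and right subtrees.
Root 39: left subtree has 5 nodes {13, 35, 24, 9, 29}, right has 4 {36, 12, 30, 3}.
  Root 13: left subtree has 0 nodes { }, right has 4 {35, 24, 9, 29}.
    Root 24: left subtree has 1 node {35}, right has 2 {9, 29}.
      Root 29: left subtree has 1 node {9}, right has 0 { }.
  Root 12: left subtree has 1 node {36}, right has 2 {30, 3}.
    Root 30: left subtree has 0 nodes { }, right has 1 {3}.

39, 13, 24, 35, 29, 9, 12, 36, 30, 3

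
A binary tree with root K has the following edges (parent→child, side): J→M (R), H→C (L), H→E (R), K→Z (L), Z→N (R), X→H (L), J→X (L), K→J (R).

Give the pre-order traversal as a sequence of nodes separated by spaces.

Pre-order visits the node, then its left subtree, then its right subtree.
Visit K.
At K: go left to Z.
  Visit Z.
  At Z: no left child.
  At Z: go right to N.
    N is a leaf — visit N.
At K: go right to J.
  Visit J.
  At J: go left to X.
    Visit X.
    At X: go left to H.
      Visit H.
      At H: go left to C.
        C is a leaf — visit C.
      At H: go right to E.
        E is a leaf — visit E.
    At X: no right child.
  At J: go right to M.
    M is a leaf — visit M.

K Z N J X H C E M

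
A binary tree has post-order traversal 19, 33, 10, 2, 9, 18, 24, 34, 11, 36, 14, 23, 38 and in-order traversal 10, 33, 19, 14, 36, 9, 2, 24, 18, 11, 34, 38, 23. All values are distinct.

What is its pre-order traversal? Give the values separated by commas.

38, 14, 10, 33, 19, 36, 11, 24, 9, 2, 18, 34, 23

The last element of post-order is the root; it splits in-order into left and right subtrees.
Root 38: left subtree has 11 nodes {10, 33, 19, 14, 36, 9, 2, 24, 18, 11, 34}, right has 1 {23}.
  Root 14: left subtree has 3 nodes {10, 33, 19}, right has 7 {36, 9, 2, 24, 18, 11, 34}.
    Root 10: left subtree has 0 nodes { }, right has 2 {33, 19}.
      Root 33: left subtree has 0 nodes { }, right has 1 {19}.
    Root 36: left subtree has 0 nodes { }, right has 6 {9, 2, 24, 18, 11, 34}.
      Root 11: left subtree has 4 nodes {9, 2, 24, 18}, right has 1 {34}.
        Root 24: left subtree has 2 nodes {9, 2}, right has 1 {18}.
          Root 9: left subtree has 0 nodes { }, right has 1 {2}.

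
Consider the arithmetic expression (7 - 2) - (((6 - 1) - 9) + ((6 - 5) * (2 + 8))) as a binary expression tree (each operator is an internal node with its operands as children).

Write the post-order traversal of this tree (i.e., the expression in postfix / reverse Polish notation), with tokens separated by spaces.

7 2 - 6 1 - 9 - 6 5 - 2 8 + * + -

Post-order on an expression tree gives postfix notation: for each operator, emit left operand, right operand, then the operator.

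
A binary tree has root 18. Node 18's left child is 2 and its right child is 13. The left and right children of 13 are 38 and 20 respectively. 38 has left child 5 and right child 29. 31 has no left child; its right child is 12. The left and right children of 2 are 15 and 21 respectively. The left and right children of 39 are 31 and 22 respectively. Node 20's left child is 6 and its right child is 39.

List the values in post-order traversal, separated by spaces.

Post-order visits the left subtree, then the right subtree, then the node.
At 18: go left to 2.
  At 2: go left to 15.
    15 is a leaf — visit 15.
  At 2: go right to 21.
    21 is a leaf — visit 21.
  Visit 2.
At 18: go right to 13.
  At 13: go left to 38.
    At 38: go left to 5.
      5 is a leaf — visit 5.
    At 38: go right to 29.
      29 is a leaf — visit 29.
    Visit 38.
  At 13: go right to 20.
    At 20: go left to 6.
      6 is a leaf — visit 6.
    At 20: go right to 39.
      At 39: go left to 31.
        At 31: no left child.
        At 31: go right to 12.
          12 is a leaf — visit 12.
        Visit 31.
      At 39: go right to 22.
        22 is a leaf — visit 22.
      Visit 39.
    Visit 20.
  Visit 13.
Visit 18.

15 21 2 5 29 38 6 12 31 22 39 20 13 18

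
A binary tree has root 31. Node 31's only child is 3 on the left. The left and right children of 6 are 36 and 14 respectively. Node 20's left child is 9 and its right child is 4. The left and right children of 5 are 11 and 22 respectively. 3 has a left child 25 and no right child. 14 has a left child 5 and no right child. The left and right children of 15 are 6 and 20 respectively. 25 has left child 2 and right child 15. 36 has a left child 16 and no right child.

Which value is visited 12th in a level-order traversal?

Level-order visits nodes level by level from the root, left to right within each level.
Level 0: 31
Level 1: 3
Level 2: 25
Level 3: 2, 15
Level 4: 6, 20
Level 5: 36, 14, 9, 4
Level 6: 16, 5
Level 7: 11, 22
Full level-order sequence: 31, 3, 25, 2, 15, 6, 20, 36, 14, 9, 4, 16, 5, 11, 22.

16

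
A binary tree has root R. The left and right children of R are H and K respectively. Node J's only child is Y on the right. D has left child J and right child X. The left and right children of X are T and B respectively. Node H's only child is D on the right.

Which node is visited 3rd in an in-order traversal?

In-order visits the left subtree, then the node, then the right subtree.
At R: go left to H.
  At H: no left child.
  Visit H.
  At H: go right to D.
    At D: go left to J.
      At J: no left child.
      Visit J.
      At J: go right to Y.
        Y is a leaf — visit Y.
    Visit D.
    At D: go right to X.
      At X: go left to T.
        T is a leaf — visit T.
      Visit X.
      At X: go right to B.
        B is a leaf — visit B.
Visit R.
At R: go right to K.
  K is a leaf — visit K.
Full in-order sequence: H, J, Y, D, T, X, B, R, K.

Y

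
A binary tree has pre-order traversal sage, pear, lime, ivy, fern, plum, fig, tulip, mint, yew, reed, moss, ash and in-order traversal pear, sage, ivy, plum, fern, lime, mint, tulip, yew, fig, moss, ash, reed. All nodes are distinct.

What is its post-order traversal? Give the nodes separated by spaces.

pear plum fern ivy mint yew tulip ash moss reed fig lime sage

The first element of pre-order is the root; it splits in-order into left and right subtrees.
Root sage: left subtree has 1 node {pear}, right has 11 {ivy, plum, fern, lime, mint, tulip, yew, fig, moss, ash, reed}.
  Root lime: left subtree has 3 nodes {ivy, plum, fern}, right has 7 {mint, tulip, yew, fig, moss, ash, reed}.
    Root ivy: left subtree has 0 nodes { }, right has 2 {plum, fern}.
      Root fern: left subtree has 1 node {plum}, right has 0 { }.
    Root fig: left subtree has 3 nodes {mint, tulip, yew}, right has 3 {moss, ash, reed}.
      Root tulip: left subtree has 1 node {mint}, right has 1 {yew}.
      Root reed: left subtree has 2 nodes {moss, ash}, right has 0 { }.
        Root moss: left subtree has 0 nodes { }, right has 1 {ash}.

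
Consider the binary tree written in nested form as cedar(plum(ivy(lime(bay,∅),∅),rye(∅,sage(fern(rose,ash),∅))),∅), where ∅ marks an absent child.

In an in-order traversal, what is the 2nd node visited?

In-order visits the left subtree, then the node, then the right subtree.
At cedar: go left to plum.
  At plum: go left to ivy.
    At ivy: go left to lime.
      At lime: go left to bay.
        bay is a leaf — visit bay.
      Visit lime.
      At lime: no right child.
    Visit ivy.
    At ivy: no right child.
  Visit plum.
  At plum: go right to rye.
    At rye: no left child.
    Visit rye.
    At rye: go right to sage.
      At sage: go left to fern.
        At fern: go left to rose.
          rose is a leaf — visit rose.
        Visit fern.
        At fern: go right to ash.
          ash is a leaf — visit ash.
      Visit sage.
      At sage: no right child.
Visit cedar.
At cedar: no right child.
Full in-order sequence: bay, lime, ivy, plum, rye, rose, fern, ash, sage, cedar.

lime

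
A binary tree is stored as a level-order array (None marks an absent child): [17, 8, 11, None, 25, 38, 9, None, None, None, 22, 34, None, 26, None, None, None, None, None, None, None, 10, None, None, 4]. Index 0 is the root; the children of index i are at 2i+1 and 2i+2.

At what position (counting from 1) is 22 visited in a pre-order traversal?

Pre-order visits the node, then its left subtree, then its right subtree.
Visit 17.
At 17: go left to 8.
  Visit 8.
  At 8: no left child.
  At 8: go right to 25.
    Visit 25.
    At 25: no left child.
    At 25: go right to 22.
      Visit 22.
      At 22: go left to 10.
        10 is a leaf — visit 10.
      At 22: no right child.
At 17: go right to 11.
  Visit 11.
  At 11: go left to 38.
    Visit 38.
    At 38: go left to 34.
      Visit 34.
      At 34: no left child.
      At 34: go right to 4.
        4 is a leaf — visit 4.
    At 38: no right child.
  At 11: go right to 9.
    Visit 9.
    At 9: go left to 26.
      26 is a leaf — visit 26.
    At 9: no right child.
Full pre-order sequence: 17, 8, 25, 22, 10, 11, 38, 34, 4, 9, 26.

4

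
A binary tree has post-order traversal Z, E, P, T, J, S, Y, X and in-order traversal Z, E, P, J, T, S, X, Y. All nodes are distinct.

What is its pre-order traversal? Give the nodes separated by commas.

X, S, J, P, E, Z, T, Y

The last element of post-order is the root; it splits in-order into left and right subtrees.
Root X: left subtree has 6 nodes {Z, E, P, J, T, S}, right has 1 {Y}.
  Root S: left subtree has 5 nodes {Z, E, P, J, T}, right has 0 { }.
    Root J: left subtree has 3 nodes {Z, E, P}, right has 1 {T}.
      Root P: left subtree has 2 nodes {Z, E}, right has 0 { }.
        Root E: left subtree has 1 node {Z}, right has 0 { }.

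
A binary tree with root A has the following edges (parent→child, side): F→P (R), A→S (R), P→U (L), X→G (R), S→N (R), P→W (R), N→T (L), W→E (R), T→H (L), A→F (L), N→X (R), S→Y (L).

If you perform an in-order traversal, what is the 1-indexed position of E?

5

In-order visits the left subtree, then the node, then the right subtree.
At A: go left to F.
  At F: no left child.
  Visit F.
  At F: go right to P.
    At P: go left to U.
      U is a leaf — visit U.
    Visit P.
    At P: go right to W.
      At W: no left child.
      Visit W.
      At W: go right to E.
        E is a leaf — visit E.
Visit A.
At A: go right to S.
  At S: go left to Y.
    Y is a leaf — visit Y.
  Visit S.
  At S: go right to N.
    At N: go left to T.
      At T: go left to H.
        H is a leaf — visit H.
      Visit T.
      At T: no right child.
    Visit N.
    At N: go right to X.
      At X: no left child.
      Visit X.
      At X: go right to G.
        G is a leaf — visit G.
Full in-order sequence: F, U, P, W, E, A, Y, S, H, T, N, X, G.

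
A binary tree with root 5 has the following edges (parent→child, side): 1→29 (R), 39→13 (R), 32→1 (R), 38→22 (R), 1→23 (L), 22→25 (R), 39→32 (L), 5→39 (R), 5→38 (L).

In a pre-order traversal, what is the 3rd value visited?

22

Pre-order visits the node, then its left subtree, then its right subtree.
Visit 5.
At 5: go left to 38.
  Visit 38.
  At 38: no left child.
  At 38: go right to 22.
    Visit 22.
    At 22: no left child.
    At 22: go right to 25.
      25 is a leaf — visit 25.
At 5: go right to 39.
  Visit 39.
  At 39: go left to 32.
    Visit 32.
    At 32: no left child.
    At 32: go right to 1.
      Visit 1.
      At 1: go left to 23.
        23 is a leaf — visit 23.
      At 1: go right to 29.
        29 is a leaf — visit 29.
  At 39: go right to 13.
    13 is a leaf — visit 13.
Full pre-order sequence: 5, 38, 22, 25, 39, 32, 1, 23, 29, 13.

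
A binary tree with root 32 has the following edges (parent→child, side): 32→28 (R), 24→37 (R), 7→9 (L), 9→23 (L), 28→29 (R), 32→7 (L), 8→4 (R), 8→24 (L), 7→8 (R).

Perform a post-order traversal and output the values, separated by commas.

23, 9, 37, 24, 4, 8, 7, 29, 28, 32

Post-order visits the left subtree, then the right subtree, then the node.
At 32: go left to 7.
  At 7: go left to 9.
    At 9: go left to 23.
      23 is a leaf — visit 23.
    At 9: no right child.
    Visit 9.
  At 7: go right to 8.
    At 8: go left to 24.
      At 24: no left child.
      At 24: go right to 37.
        37 is a leaf — visit 37.
      Visit 24.
    At 8: go right to 4.
      4 is a leaf — visit 4.
    Visit 8.
  Visit 7.
At 32: go right to 28.
  At 28: no left child.
  At 28: go right to 29.
    29 is a leaf — visit 29.
  Visit 28.
Visit 32.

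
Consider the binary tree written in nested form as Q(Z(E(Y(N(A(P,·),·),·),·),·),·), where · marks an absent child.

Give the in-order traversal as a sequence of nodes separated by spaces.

In-order visits the left subtree, then the node, then the right subtree.
At Q: go left to Z.
  At Z: go left to E.
    At E: go left to Y.
      At Y: go left to N.
        At N: go left to A.
          At A: go left to P.
            P is a leaf — visit P.
          Visit A.
          At A: no right child.
        Visit N.
        At N: no right child.
      Visit Y.
      At Y: no right child.
    Visit E.
    At E: no right child.
  Visit Z.
  At Z: no right child.
Visit Q.
At Q: no right child.

P A N Y E Z Q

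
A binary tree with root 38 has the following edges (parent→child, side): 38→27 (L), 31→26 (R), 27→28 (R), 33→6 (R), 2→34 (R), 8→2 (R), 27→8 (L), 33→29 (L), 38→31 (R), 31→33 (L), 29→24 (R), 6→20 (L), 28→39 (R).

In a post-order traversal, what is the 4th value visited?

Post-order visits the left subtree, then the right subtree, then the node.
At 38: go left to 27.
  At 27: go left to 8.
    At 8: no left child.
    At 8: go right to 2.
      At 2: no left child.
      At 2: go right to 34.
        34 is a leaf — visit 34.
      Visit 2.
    Visit 8.
  At 27: go right to 28.
    At 28: no left child.
    At 28: go right to 39.
      39 is a leaf — visit 39.
    Visit 28.
  Visit 27.
At 38: go right to 31.
  At 31: go left to 33.
    At 33: go left to 29.
      At 29: no left child.
      At 29: go right to 24.
        24 is a leaf — visit 24.
      Visit 29.
    At 33: go right to 6.
      At 6: go left to 20.
        20 is a leaf — visit 20.
      At 6: no right child.
      Visit 6.
    Visit 33.
  At 31: go right to 26.
    26 is a leaf — visit 26.
  Visit 31.
Visit 38.
Full post-order sequence: 34, 2, 8, 39, 28, 27, 24, 29, 20, 6, 33, 26, 31, 38.

39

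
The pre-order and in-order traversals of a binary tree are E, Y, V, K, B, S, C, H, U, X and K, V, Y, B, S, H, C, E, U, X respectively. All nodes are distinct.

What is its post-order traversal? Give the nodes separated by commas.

The first element of pre-order is the root; it splits in-order into left and right subtrees.
Root E: left subtree has 7 nodes {K, V, Y, B, S, H, C}, right has 2 {U, X}.
  Root Y: left subtree has 2 nodes {K, V}, right has 4 {B, S, H, C}.
    Root V: left subtree has 1 node {K}, right has 0 { }.
    Root B: left subtree has 0 nodes { }, right has 3 {S, H, C}.
      Root S: left subtree has 0 nodes { }, right has 2 {H, C}.
        Root C: left subtree has 1 node {H}, right has 0 { }.
  Root U: left subtree has 0 nodes { }, right has 1 {X}.

K, V, H, C, S, B, Y, X, U, E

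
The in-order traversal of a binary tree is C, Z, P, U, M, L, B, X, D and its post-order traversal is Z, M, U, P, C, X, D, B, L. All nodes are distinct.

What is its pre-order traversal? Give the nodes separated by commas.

The last element of post-order is the root; it splits in-order into left and right subtrees.
Root L: left subtree has 5 nodes {C, Z, P, U, M}, right has 3 {B, X, D}.
  Root C: left subtree has 0 nodes { }, right has 4 {Z, P, U, M}.
    Root P: left subtree has 1 node {Z}, right has 2 {U, M}.
      Root U: left subtree has 0 nodes { }, right has 1 {M}.
  Root B: left subtree has 0 nodes { }, right has 2 {X, D}.
    Root D: left subtree has 1 node {X}, right has 0 { }.

L, C, P, Z, U, M, B, D, X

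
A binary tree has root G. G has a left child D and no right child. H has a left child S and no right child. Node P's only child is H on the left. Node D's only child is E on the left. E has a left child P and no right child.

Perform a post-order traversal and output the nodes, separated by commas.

Post-order visits the left subtree, then the right subtree, then the node.
At G: go left to D.
  At D: go left to E.
    At E: go left to P.
      At P: go left to H.
        At H: go left to S.
          S is a leaf — visit S.
        At H: no right child.
        Visit H.
      At P: no right child.
      Visit P.
    At E: no right child.
    Visit E.
  At D: no right child.
  Visit D.
At G: no right child.
Visit G.

S, H, P, E, D, G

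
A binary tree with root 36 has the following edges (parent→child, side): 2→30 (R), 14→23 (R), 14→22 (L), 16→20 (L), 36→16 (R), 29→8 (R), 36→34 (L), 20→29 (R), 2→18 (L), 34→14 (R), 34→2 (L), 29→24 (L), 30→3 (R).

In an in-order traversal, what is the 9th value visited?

36

In-order visits the left subtree, then the node, then the right subtree.
At 36: go left to 34.
  At 34: go left to 2.
    At 2: go left to 18.
      18 is a leaf — visit 18.
    Visit 2.
    At 2: go right to 30.
      At 30: no left child.
      Visit 30.
      At 30: go right to 3.
        3 is a leaf — visit 3.
  Visit 34.
  At 34: go right to 14.
    At 14: go left to 22.
      22 is a leaf — visit 22.
    Visit 14.
    At 14: go right to 23.
      23 is a leaf — visit 23.
Visit 36.
At 36: go right to 16.
  At 16: go left to 20.
    At 20: no left child.
    Visit 20.
    At 20: go right to 29.
      At 29: go left to 24.
        24 is a leaf — visit 24.
      Visit 29.
      At 29: go right to 8.
        8 is a leaf — visit 8.
  Visit 16.
  At 16: no right child.
Full in-order sequence: 18, 2, 30, 3, 34, 22, 14, 23, 36, 20, 24, 29, 8, 16.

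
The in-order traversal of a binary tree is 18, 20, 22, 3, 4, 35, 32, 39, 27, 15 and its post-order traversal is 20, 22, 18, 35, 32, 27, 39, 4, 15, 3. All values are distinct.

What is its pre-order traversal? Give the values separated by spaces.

3 18 22 20 15 4 39 32 35 27

The last element of post-order is the root; it splits in-order into left and right subtrees.
Root 3: left subtree has 3 nodes {18, 20, 22}, right has 6 {4, 35, 32, 39, 27, 15}.
  Root 18: left subtree has 0 nodes { }, right has 2 {20, 22}.
    Root 22: left subtree has 1 node {20}, right has 0 { }.
  Root 15: left subtree has 5 nodes {4, 35, 32, 39, 27}, right has 0 { }.
    Root 4: left subtree has 0 nodes { }, right has 4 {35, 32, 39, 27}.
      Root 39: left subtree has 2 nodes {35, 32}, right has 1 {27}.
        Root 32: left subtree has 1 node {35}, right has 0 { }.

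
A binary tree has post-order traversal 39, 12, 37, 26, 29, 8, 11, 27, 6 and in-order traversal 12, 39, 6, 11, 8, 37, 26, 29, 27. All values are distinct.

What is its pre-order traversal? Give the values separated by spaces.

6 12 39 27 11 8 29 26 37

The last element of post-order is the root; it splits in-order into left and right subtrees.
Root 6: left subtree has 2 nodes {12, 39}, right has 6 {11, 8, 37, 26, 29, 27}.
  Root 12: left subtree has 0 nodes { }, right has 1 {39}.
  Root 27: left subtree has 5 nodes {11, 8, 37, 26, 29}, right has 0 { }.
    Root 11: left subtree has 0 nodes { }, right has 4 {8, 37, 26, 29}.
      Root 8: left subtree has 0 nodes { }, right has 3 {37, 26, 29}.
        Root 29: left subtree has 2 nodes {37, 26}, right has 0 { }.
          Root 26: left subtree has 1 node {37}, right has 0 { }.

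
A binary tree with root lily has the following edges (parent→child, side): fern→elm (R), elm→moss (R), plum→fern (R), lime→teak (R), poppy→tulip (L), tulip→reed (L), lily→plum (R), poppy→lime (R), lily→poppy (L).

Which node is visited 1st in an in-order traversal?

In-order visits the left subtree, then the node, then the right subtree.
At lily: go left to poppy.
  At poppy: go left to tulip.
    At tulip: go left to reed.
      reed is a leaf — visit reed.
    Visit tulip.
    At tulip: no right child.
  Visit poppy.
  At poppy: go right to lime.
    At lime: no left child.
    Visit lime.
    At lime: go right to teak.
      teak is a leaf — visit teak.
Visit lily.
At lily: go right to plum.
  At plum: no left child.
  Visit plum.
  At plum: go right to fern.
    At fern: no left child.
    Visit fern.
    At fern: go right to elm.
      At elm: no left child.
      Visit elm.
      At elm: go right to moss.
        moss is a leaf — visit moss.
Full in-order sequence: reed, tulip, poppy, lime, teak, lily, plum, fern, elm, moss.

reed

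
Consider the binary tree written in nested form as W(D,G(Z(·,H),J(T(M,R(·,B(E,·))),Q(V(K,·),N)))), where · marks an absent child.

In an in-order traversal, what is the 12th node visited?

K

In-order visits the left subtree, then the node, then the right subtree.
At W: go left to D.
  D is a leaf — visit D.
Visit W.
At W: go right to G.
  At G: go left to Z.
    At Z: no left child.
    Visit Z.
    At Z: go right to H.
      H is a leaf — visit H.
  Visit G.
  At G: go right to J.
    At J: go left to T.
      At T: go left to M.
        M is a leaf — visit M.
      Visit T.
      At T: go right to R.
        At R: no left child.
        Visit R.
        At R: go right to B.
          At B: go left to E.
            E is a leaf — visit E.
          Visit B.
          At B: no right child.
    Visit J.
    At J: go right to Q.
      At Q: go left to V.
        At V: go left to K.
          K is a leaf — visit K.
        Visit V.
        At V: no right child.
      Visit Q.
      At Q: go right to N.
        N is a leaf — visit N.
Full in-order sequence: D, W, Z, H, G, M, T, R, E, B, J, K, V, Q, N.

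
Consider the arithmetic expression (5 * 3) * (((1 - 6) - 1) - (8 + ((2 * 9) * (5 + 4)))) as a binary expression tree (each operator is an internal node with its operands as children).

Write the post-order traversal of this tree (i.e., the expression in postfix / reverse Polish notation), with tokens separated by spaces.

5 3 * 1 6 - 1 - 8 2 9 * 5 4 + * + - *

Post-order on an expression tree gives postfix notation: for each operator, emit left operand, right operand, then the operator.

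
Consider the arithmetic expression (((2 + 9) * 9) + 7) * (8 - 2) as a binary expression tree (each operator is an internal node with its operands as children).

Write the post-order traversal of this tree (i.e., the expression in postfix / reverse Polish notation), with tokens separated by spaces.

2 9 + 9 * 7 + 8 2 - *

Post-order on an expression tree gives postfix notation: for each operator, emit left operand, right operand, then the operator.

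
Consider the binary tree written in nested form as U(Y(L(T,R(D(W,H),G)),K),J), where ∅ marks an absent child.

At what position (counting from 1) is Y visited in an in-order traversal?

8

In-order visits the left subtree, then the node, then the right subtree.
At U: go left to Y.
  At Y: go left to L.
    At L: go left to T.
      T is a leaf — visit T.
    Visit L.
    At L: go right to R.
      At R: go left to D.
        At D: go left to W.
          W is a leaf — visit W.
        Visit D.
        At D: go right to H.
          H is a leaf — visit H.
      Visit R.
      At R: go right to G.
        G is a leaf — visit G.
  Visit Y.
  At Y: go right to K.
    K is a leaf — visit K.
Visit U.
At U: go right to J.
  J is a leaf — visit J.
Full in-order sequence: T, L, W, D, H, R, G, Y, K, U, J.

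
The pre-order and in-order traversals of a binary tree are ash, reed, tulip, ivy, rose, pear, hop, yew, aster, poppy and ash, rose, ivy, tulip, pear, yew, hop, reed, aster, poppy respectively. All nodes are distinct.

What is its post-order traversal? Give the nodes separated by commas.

rose, ivy, yew, hop, pear, tulip, poppy, aster, reed, ash

The first element of pre-order is the root; it splits in-order into left and right subtrees.
Root ash: left subtree has 0 nodes { }, right has 9 {rose, ivy, tulip, pear, yew, hop, reed, aster, poppy}.
  Root reed: left subtree has 6 nodes {rose, ivy, tulip, pear, yew, hop}, right has 2 {aster, poppy}.
    Root tulip: left subtree has 2 nodes {rose, ivy}, right has 3 {pear, yew, hop}.
      Root ivy: left subtree has 1 node {rose}, right has 0 { }.
      Root pear: left subtree has 0 nodes { }, right has 2 {yew, hop}.
        Root hop: left subtree has 1 node {yew}, right has 0 { }.
    Root aster: left subtree has 0 nodes { }, right has 1 {poppy}.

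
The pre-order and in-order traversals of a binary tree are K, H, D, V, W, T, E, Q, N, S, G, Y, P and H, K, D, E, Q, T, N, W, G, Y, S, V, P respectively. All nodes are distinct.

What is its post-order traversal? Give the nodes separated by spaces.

The first element of pre-order is the root; it splits in-order into left and right subtrees.
Root K: left subtree has 1 node {H}, right has 11 {D, E, Q, T, N, W, G, Y, S, V, P}.
  Root D: left subtree has 0 nodes { }, right has 10 {E, Q, T, N, W, G, Y, S, V, P}.
    Root V: left subtree has 8 nodes {E, Q, T, N, W, G, Y, S}, right has 1 {P}.
      Root W: left subtree has 4 nodes {E, Q, T, N}, right has 3 {G, Y, S}.
        Root T: left subtree has 2 nodes {E, Q}, right has 1 {N}.
          Root E: left subtree has 0 nodes { }, right has 1 {Q}.
        Root S: left subtree has 2 nodes {G, Y}, right has 0 { }.
          Root G: left subtree has 0 nodes { }, right has 1 {Y}.

H Q E N T Y G S W P V D K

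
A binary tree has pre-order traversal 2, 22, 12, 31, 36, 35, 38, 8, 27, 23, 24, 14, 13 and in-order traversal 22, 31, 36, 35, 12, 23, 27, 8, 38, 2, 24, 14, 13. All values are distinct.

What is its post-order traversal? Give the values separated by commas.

The first element of pre-order is the root; it splits in-order into left and right subtrees.
Root 2: left subtree has 9 nodes {22, 31, 36, 35, 12, 23, 27, 8, 38}, right has 3 {24, 14, 13}.
  Root 22: left subtree has 0 nodes { }, right has 8 {31, 36, 35, 12, 23, 27, 8, 38}.
    Root 12: left subtree has 3 nodes {31, 36, 35}, right has 4 {23, 27, 8, 38}.
      Root 31: left subtree has 0 nodes { }, right has 2 {36, 35}.
        Root 36: left subtree has 0 nodes { }, right has 1 {35}.
      Root 38: left subtree has 3 nodes {23, 27, 8}, right has 0 { }.
        Root 8: left subtree has 2 nodes {23, 27}, right has 0 { }.
          Root 27: left subtree has 1 node {23}, right has 0 { }.
  Root 24: left subtree has 0 nodes { }, right has 2 {14, 13}.
    Root 14: left subtree has 0 nodes { }, right has 1 {13}.

35, 36, 31, 23, 27, 8, 38, 12, 22, 13, 14, 24, 2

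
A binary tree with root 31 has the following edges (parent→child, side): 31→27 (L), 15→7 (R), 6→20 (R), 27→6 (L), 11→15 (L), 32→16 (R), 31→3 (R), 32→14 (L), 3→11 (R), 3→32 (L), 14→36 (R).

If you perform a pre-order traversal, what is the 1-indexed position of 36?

8

Pre-order visits the node, then its left subtree, then its right subtree.
Visit 31.
At 31: go left to 27.
  Visit 27.
  At 27: go left to 6.
    Visit 6.
    At 6: no left child.
    At 6: go right to 20.
      20 is a leaf — visit 20.
  At 27: no right child.
At 31: go right to 3.
  Visit 3.
  At 3: go left to 32.
    Visit 32.
    At 32: go left to 14.
      Visit 14.
      At 14: no left child.
      At 14: go right to 36.
        36 is a leaf — visit 36.
    At 32: go right to 16.
      16 is a leaf — visit 16.
  At 3: go right to 11.
    Visit 11.
    At 11: go left to 15.
      Visit 15.
      At 15: no left child.
      At 15: go right to 7.
        7 is a leaf — visit 7.
    At 11: no right child.
Full pre-order sequence: 31, 27, 6, 20, 3, 32, 14, 36, 16, 11, 15, 7.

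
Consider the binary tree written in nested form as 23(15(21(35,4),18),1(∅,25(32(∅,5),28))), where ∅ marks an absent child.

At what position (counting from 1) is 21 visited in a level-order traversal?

4

Level-order visits nodes level by level from the root, left to right within each level.
Level 0: 23
Level 1: 15, 1
Level 2: 21, 18, 25
Level 3: 35, 4, 32, 28
Level 4: 5
Full level-order sequence: 23, 15, 1, 21, 18, 25, 35, 4, 32, 28, 5.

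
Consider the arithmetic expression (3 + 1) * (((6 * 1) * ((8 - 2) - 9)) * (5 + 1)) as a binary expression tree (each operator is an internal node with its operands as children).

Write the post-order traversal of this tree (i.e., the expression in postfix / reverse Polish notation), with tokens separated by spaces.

Post-order on an expression tree gives postfix notation: for each operator, emit left operand, right operand, then the operator.

3 1 + 6 1 * 8 2 - 9 - * 5 1 + * *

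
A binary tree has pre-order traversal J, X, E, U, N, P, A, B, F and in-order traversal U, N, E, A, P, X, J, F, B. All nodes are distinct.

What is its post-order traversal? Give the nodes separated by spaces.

N U A P E X F B J

The first element of pre-order is the root; it splits in-order into left and right subtrees.
Root J: left subtree has 6 nodes {U, N, E, A, P, X}, right has 2 {F, B}.
  Root X: left subtree has 5 nodes {U, N, E, A, P}, right has 0 { }.
    Root E: left subtree has 2 nodes {U, N}, right has 2 {A, P}.
      Root U: left subtree has 0 nodes { }, right has 1 {N}.
      Root P: left subtree has 1 node {A}, right has 0 { }.
  Root B: left subtree has 1 node {F}, right has 0 { }.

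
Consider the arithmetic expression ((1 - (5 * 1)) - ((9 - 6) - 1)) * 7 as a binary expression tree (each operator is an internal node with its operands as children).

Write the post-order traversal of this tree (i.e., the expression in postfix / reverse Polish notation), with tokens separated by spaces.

Post-order on an expression tree gives postfix notation: for each operator, emit left operand, right operand, then the operator.

1 5 1 * - 9 6 - 1 - - 7 *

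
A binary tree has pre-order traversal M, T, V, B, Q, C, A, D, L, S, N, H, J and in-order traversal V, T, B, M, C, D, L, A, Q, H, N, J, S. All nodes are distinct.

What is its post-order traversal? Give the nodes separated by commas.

V, B, T, L, D, A, C, H, J, N, S, Q, M

The first element of pre-order is the root; it splits in-order into left and right subtrees.
Root M: left subtree has 3 nodes {V, T, B}, right has 9 {C, D, L, A, Q, H, N, J, S}.
  Root T: left subtree has 1 node {V}, right has 1 {B}.
  Root Q: left subtree has 4 nodes {C, D, L, A}, right has 4 {H, N, J, S}.
    Root C: left subtree has 0 nodes { }, right has 3 {D, L, A}.
      Root A: left subtree has 2 nodes {D, L}, right has 0 { }.
        Root D: left subtree has 0 nodes { }, right has 1 {L}.
    Root S: left subtree has 3 nodes {H, N, J}, right has 0 { }.
      Root N: left subtree has 1 node {H}, right has 1 {J}.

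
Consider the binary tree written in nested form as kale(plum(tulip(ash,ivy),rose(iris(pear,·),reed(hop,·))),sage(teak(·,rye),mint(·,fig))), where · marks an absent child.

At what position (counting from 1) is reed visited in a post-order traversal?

Post-order visits the left subtree, then the right subtree, then the node.
At kale: go left to plum.
  At plum: go left to tulip.
    At tulip: go left to ash.
      ash is a leaf — visit ash.
    At tulip: go right to ivy.
      ivy is a leaf — visit ivy.
    Visit tulip.
  At plum: go right to rose.
    At rose: go left to iris.
      At iris: go left to pear.
        pear is a leaf — visit pear.
      At iris: no right child.
      Visit iris.
    At rose: go right to reed.
      At reed: go left to hop.
        hop is a leaf — visit hop.
      At reed: no right child.
      Visit reed.
    Visit rose.
  Visit plum.
At kale: go right to sage.
  At sage: go left to teak.
    At teak: no left child.
    At teak: go right to rye.
      rye is a leaf — visit rye.
    Visit teak.
  At sage: go right to mint.
    At mint: no left child.
    At mint: go right to fig.
      fig is a leaf — visit fig.
    Visit mint.
  Visit sage.
Visit kale.
Full post-order sequence: ash, ivy, tulip, pear, iris, hop, reed, rose, plum, rye, teak, fig, mint, sage, kale.

7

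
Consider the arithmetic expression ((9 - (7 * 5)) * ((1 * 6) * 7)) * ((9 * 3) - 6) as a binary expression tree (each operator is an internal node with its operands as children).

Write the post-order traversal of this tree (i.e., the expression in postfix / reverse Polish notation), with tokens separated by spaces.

Post-order on an expression tree gives postfix notation: for each operator, emit left operand, right operand, then the operator.

9 7 5 * - 1 6 * 7 * * 9 3 * 6 - *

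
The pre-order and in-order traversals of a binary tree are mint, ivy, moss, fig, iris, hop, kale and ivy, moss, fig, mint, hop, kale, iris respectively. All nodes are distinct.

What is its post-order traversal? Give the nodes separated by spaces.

The first element of pre-order is the root; it splits in-order into left and right subtrees.
Root mint: left subtree has 3 nodes {ivy, moss, fig}, right has 3 {hop, kale, iris}.
  Root ivy: left subtree has 0 nodes { }, right has 2 {moss, fig}.
    Root moss: left subtree has 0 nodes { }, right has 1 {fig}.
  Root iris: left subtree has 2 nodes {hop, kale}, right has 0 { }.
    Root hop: left subtree has 0 nodes { }, right has 1 {kale}.

fig moss ivy kale hop iris mint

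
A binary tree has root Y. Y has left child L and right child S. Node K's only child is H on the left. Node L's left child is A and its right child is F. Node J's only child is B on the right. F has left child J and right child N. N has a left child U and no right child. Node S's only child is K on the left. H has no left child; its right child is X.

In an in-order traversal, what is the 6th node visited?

In-order visits the left subtree, then the node, then the right subtree.
At Y: go left to L.
  At L: go left to A.
    A is a leaf — visit A.
  Visit L.
  At L: go right to F.
    At F: go left to J.
      At J: no left child.
      Visit J.
      At J: go right to B.
        B is a leaf — visit B.
    Visit F.
    At F: go right to N.
      At N: go left to U.
        U is a leaf — visit U.
      Visit N.
      At N: no right child.
Visit Y.
At Y: go right to S.
  At S: go left to K.
    At K: go left to H.
      At H: no left child.
      Visit H.
      At H: go right to X.
        X is a leaf — visit X.
    Visit K.
    At K: no right child.
  Visit S.
  At S: no right child.
Full in-order sequence: A, L, J, B, F, U, N, Y, H, X, K, S.

U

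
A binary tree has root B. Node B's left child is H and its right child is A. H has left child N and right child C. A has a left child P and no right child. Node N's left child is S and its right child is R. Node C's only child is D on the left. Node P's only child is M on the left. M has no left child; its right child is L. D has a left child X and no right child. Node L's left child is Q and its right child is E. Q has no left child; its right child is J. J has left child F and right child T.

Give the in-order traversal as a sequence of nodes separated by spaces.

In-order visits the left subtree, then the node, then the right subtree.
At B: go left to H.
  At H: go left to N.
    At N: go left to S.
      S is a leaf — visit S.
    Visit N.
    At N: go right to R.
      R is a leaf — visit R.
  Visit H.
  At H: go right to C.
    At C: go left to D.
      At D: go left to X.
        X is a leaf — visit X.
      Visit D.
      At D: no right child.
    Visit C.
    At C: no right child.
Visit B.
At B: go right to A.
  At A: go left to P.
    At P: go left to M.
      At M: no left child.
      Visit M.
      At M: go right to L.
        At L: go left to Q.
          At Q: no left child.
          Visit Q.
          At Q: go right to J.
            At J: go left to F.
              F is a leaf — visit F.
            Visit J.
            At J: go right to T.
              T is a leaf — visit T.
        Visit L.
        At L: go right to E.
          E is a leaf — visit E.
    Visit P.
    At P: no right child.
  Visit A.
  At A: no right child.

S N R H X D C B M Q F J T L E P A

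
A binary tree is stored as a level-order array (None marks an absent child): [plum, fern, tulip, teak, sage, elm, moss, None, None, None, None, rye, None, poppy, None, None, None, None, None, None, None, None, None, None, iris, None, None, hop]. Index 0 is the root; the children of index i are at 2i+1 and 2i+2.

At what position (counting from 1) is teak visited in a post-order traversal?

Post-order visits the left subtree, then the right subtree, then the node.
At plum: go left to fern.
  At fern: go left to teak.
    teak is a leaf — visit teak.
  At fern: go right to sage.
    sage is a leaf — visit sage.
  Visit fern.
At plum: go right to tulip.
  At tulip: go left to elm.
    At elm: go left to rye.
      At rye: no left child.
      At rye: go right to iris.
        iris is a leaf — visit iris.
      Visit rye.
    At elm: no right child.
    Visit elm.
  At tulip: go right to moss.
    At moss: go left to poppy.
      At poppy: go left to hop.
        hop is a leaf — visit hop.
      At poppy: no right child.
      Visit poppy.
    At moss: no right child.
    Visit moss.
  Visit tulip.
Visit plum.
Full post-order sequence: teak, sage, fern, iris, rye, elm, hop, poppy, moss, tulip, plum.

1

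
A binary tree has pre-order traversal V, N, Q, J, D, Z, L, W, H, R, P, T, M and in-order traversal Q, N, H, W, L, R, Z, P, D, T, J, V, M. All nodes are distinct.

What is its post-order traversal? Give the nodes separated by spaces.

The first element of pre-order is the root; it splits in-order into left and right subtrees.
Root V: left subtree has 11 nodes {Q, N, H, W, L, R, Z, P, D, T, J}, right has 1 {M}.
  Root N: left subtree has 1 node {Q}, right has 9 {H, W, L, R, Z, P, D, T, J}.
    Root J: left subtree has 8 nodes {H, W, L, R, Z, P, D, T}, right has 0 { }.
      Root D: left subtree has 6 nodes {H, W, L, R, Z, P}, right has 1 {T}.
        Root Z: left subtree has 4 nodes {H, W, L, R}, right has 1 {P}.
          Root L: left subtree has 2 nodes {H, W}, right has 1 {R}.
            Root W: left subtree has 1 node {H}, right has 0 { }.

Q H W R L P Z T D J N M V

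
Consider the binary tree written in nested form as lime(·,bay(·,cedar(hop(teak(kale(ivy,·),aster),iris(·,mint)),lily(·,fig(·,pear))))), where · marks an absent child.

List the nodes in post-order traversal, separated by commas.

Post-order visits the left subtree, then the right subtree, then the node.
At lime: no left child.
At lime: go right to bay.
  At bay: no left child.
  At bay: go right to cedar.
    At cedar: go left to hop.
      At hop: go left to teak.
        At teak: go left to kale.
          At kale: go left to ivy.
            ivy is a leaf — visit ivy.
          At kale: no right child.
          Visit kale.
        At teak: go right to aster.
          aster is a leaf — visit aster.
        Visit teak.
      At hop: go right to iris.
        At iris: no left child.
        At iris: go right to mint.
          mint is a leaf — visit mint.
        Visit iris.
      Visit hop.
    At cedar: go right to lily.
      At lily: no left child.
      At lily: go right to fig.
        At fig: no left child.
        At fig: go right to pear.
          pear is a leaf — visit pear.
        Visit fig.
      Visit lily.
    Visit cedar.
  Visit bay.
Visit lime.

ivy, kale, aster, teak, mint, iris, hop, pear, fig, lily, cedar, bay, lime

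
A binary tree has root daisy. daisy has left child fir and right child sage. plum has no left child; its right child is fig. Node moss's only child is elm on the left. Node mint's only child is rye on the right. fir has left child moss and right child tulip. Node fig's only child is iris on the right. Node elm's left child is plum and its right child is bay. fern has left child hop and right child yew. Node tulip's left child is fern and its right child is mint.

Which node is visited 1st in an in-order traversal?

In-order visits the left subtree, then the node, then the right subtree.
At daisy: go left to fir.
  At fir: go left to moss.
    At moss: go left to elm.
      At elm: go left to plum.
        At plum: no left child.
        Visit plum.
        At plum: go right to fig.
          At fig: no left child.
          Visit fig.
          At fig: go right to iris.
            iris is a leaf — visit iris.
      Visit elm.
      At elm: go right to bay.
        bay is a leaf — visit bay.
    Visit moss.
    At moss: no right child.
  Visit fir.
  At fir: go right to tulip.
    At tulip: go left to fern.
      At fern: go left to hop.
        hop is a leaf — visit hop.
      Visit fern.
      At fern: go right to yew.
        yew is a leaf — visit yew.
    Visit tulip.
    At tulip: go right to mint.
      At mint: no left child.
      Visit mint.
      At mint: go right to rye.
        rye is a leaf — visit rye.
Visit daisy.
At daisy: go right to sage.
  sage is a leaf — visit sage.
Full in-order sequence: plum, fig, iris, elm, bay, moss, fir, hop, fern, yew, tulip, mint, rye, daisy, sage.

plum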